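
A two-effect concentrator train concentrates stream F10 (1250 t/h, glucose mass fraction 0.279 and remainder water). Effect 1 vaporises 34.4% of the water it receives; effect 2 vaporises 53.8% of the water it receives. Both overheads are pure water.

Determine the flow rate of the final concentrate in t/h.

621.9 t/h

water in feed = 1250×0.721 = 901.25 t/h.
After stage 1: water left = (1−0.344)×901.25 = 591.22; stream total = 939.97 t/h.
After stage 2: water left = (1−0.538)×591.22 = 273.14; final concentrate = 621.89 t/h.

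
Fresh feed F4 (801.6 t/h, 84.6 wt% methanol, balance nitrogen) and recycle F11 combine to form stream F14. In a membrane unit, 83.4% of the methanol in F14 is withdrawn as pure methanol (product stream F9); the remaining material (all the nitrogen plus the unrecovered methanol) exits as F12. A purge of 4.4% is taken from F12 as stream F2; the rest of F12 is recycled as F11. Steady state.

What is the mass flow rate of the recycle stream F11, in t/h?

nitrogen enters only via F4 and leaves only via the purge: 801.6×0.154 = 0.044×(nitrogen in F12), and the membrane unit passes all nitrogen, so nitrogen in F14 = nitrogen in F12 = 2805.6 t/h.
methanol in F14: m_A = 801.6×0.846 + (1−0.044)·(1−0.834)·m_A, so m_A = 678.15/0.8413 = 806.07 t/h.
F12 = (1−0.834)×806.07 + 2805.6 = 2939.4 t/h.
Recycle F11 = (1−0.044)×2939.4 = 2810.1 t/h.

2810 t/h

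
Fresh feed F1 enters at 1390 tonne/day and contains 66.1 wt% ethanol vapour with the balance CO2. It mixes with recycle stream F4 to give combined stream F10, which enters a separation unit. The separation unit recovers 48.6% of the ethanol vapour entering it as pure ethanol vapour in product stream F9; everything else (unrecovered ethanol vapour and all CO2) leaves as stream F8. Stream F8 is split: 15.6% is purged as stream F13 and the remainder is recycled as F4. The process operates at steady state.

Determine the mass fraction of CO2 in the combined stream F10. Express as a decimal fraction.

0.651

CO2 enters only via F1 and leaves only via the purge: 1390×0.339 = 0.156×(CO2 in F8), and the separation unit passes all CO2, so CO2 in F10 = CO2 in F8 = 3020.6 tonne/day.
ethanol vapour in F10: m_A = 1390×0.661 + (1−0.156)·(1−0.486)·m_A, so m_A = 918.79/0.5662 = 1622.8 tonne/day.
F10 = 1622.8 + 3020.6 = 4643.4 tonne/day.
CO2 fraction in F10 = 3020.6/4643.4 = 0.651.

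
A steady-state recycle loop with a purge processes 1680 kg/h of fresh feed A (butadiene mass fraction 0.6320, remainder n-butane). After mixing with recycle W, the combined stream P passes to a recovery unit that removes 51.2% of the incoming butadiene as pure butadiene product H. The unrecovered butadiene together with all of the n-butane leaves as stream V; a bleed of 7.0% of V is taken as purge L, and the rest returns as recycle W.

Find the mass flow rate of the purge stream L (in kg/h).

n-butane enters only via A and leaves only via the purge: 1680×0.368 = 0.070×(n-butane in V), and the recovery unit passes all n-butane, so n-butane in P = n-butane in V = 8832 kg/h.
butadiene in P: m_A = 1680×0.632 + (1−0.070)·(1−0.512)·m_A, so m_A = 1061.8/0.5462 = 1944 kg/h.
V = (1−0.512)×1944 + 8832 = 9780.7 kg/h.
Purge L = 0.070×9780.7 = 684.65 kg/h.

684.6 kg/h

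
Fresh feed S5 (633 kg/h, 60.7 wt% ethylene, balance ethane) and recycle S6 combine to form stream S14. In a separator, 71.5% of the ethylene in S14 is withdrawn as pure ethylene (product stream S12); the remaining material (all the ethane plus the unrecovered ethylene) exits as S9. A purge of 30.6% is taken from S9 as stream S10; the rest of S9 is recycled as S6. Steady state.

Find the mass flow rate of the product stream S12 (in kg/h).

342.5 kg/h

ethylene in S14: m_A = 633×0.607 + (1−0.306)·(1−0.715)·m_A, so m_A = 384.23/0.8022 = 478.97 kg/h.
Product S12 = 0.715×478.97 = 342.46 kg/h.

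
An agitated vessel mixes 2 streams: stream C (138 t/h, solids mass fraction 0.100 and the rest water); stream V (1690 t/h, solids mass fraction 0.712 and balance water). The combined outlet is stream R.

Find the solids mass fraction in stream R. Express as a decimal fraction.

0.666

Total flow out = 138 + 1690 = 1828 t/h.
solids in = 138×0.100 + 1690×0.712 = 1217.1 t/h.
solids mass fraction in R = 1217.1/1828 = 0.666.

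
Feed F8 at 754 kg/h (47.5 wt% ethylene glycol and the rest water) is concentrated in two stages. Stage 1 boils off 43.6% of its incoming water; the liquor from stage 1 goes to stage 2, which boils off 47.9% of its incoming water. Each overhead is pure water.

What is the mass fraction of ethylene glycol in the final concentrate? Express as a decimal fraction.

0.755

water in feed = 754×0.525 = 395.85 kg/h.
After stage 1: water left = (1−0.436)×395.85 = 223.26; stream total = 581.41 kg/h.
After stage 2: water left = (1−0.479)×223.26 = 116.32; final concentrate = 474.47 kg/h.
ethylene glycol fraction = 358.15/474.47 = 0.755.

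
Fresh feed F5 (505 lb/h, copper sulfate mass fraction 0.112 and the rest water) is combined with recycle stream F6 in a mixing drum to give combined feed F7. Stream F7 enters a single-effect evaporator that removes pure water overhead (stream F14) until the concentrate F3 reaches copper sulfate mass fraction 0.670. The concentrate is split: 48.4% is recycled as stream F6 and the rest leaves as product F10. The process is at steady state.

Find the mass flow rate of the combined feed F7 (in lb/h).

Overall copper sulfate balance (none leaves overhead): copper sulfate in fresh feed = copper sulfate in product, i.e. 505×0.112 = (1−0.484)·F3·0.670.
F3 = 56.56/(0.670×0.516) = 163.6 lb/h.
Recycle F6 = 0.484×163.6 = 79.183 lb/h.
Combined feed F7 = 505 + 79.183 = 584.18 lb/h.

584.2 lb/h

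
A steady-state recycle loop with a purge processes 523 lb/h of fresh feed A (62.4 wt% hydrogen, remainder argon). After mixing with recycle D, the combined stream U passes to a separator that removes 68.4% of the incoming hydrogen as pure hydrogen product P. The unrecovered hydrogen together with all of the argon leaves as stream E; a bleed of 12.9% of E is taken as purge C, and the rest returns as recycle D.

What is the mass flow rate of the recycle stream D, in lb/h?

1452 lb/h

argon enters only via A and leaves only via the purge: 523×0.376 = 0.129×(argon in E), and the separator passes all argon, so argon in U = argon in E = 1524.4 lb/h.
hydrogen in U: m_A = 523×0.624 + (1−0.129)·(1−0.684)·m_A, so m_A = 326.35/0.7248 = 450.29 lb/h.
E = (1−0.684)×450.29 + 1524.4 = 1666.7 lb/h.
Recycle D = (1−0.129)×1666.7 = 1451.7 lb/h.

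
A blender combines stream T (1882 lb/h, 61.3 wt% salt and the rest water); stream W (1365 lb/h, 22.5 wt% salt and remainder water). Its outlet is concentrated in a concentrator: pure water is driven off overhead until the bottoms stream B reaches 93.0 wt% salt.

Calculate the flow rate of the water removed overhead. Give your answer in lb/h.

1676 lb/h

salt entering = 1882×0.613 + 1365×0.225 = 1460.8 lb/h.
All salt reports to B, so B = 1460.8/0.930 = 1570.7 lb/h.
Total feed = 3247 lb/h; overhead = 3247 − 1570.7 = 1676.3 lb/h.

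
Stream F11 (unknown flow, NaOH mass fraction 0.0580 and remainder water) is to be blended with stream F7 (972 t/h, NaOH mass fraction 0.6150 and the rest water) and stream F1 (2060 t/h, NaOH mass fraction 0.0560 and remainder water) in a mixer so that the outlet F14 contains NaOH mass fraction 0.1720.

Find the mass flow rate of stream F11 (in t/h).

1681 t/h

Let F11 be the unknown flow. Total out = 3032 + F11.
NaOH balance: 713.14 + 0.058·F11 = 0.172·(3032 + F11)
(0.058 − 0.172)·F11 = 0.172×3032 − 713.14 = -191.64
F11 = -191.64 / -0.114 = 1681 t/h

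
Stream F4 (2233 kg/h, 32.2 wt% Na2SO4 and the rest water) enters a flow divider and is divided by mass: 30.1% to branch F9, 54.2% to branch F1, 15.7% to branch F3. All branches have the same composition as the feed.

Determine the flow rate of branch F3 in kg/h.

Branch F3 flow = 0.157×2233 = 350.58 kg/h.

350.6 kg/h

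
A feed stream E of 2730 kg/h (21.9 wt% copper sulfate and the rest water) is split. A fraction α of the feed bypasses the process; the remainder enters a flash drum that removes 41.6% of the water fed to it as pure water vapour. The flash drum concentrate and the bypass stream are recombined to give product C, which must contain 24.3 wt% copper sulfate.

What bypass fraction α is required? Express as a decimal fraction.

0.696

All 2730×0.219 = 597.87 kg/h of copper sulfate reaches C, so C = 597.87/0.243 = 2460.4 kg/h and vapour = 269.63 kg/h.
The evaporator receives (1−α)·2730 of feed at 0.781 water and removes 0.416 of that water:
0.416×0.781×(1−α)×2730 = 269.63
(1−α) = 269.63/886.97 = 0.3040;  α = 0.6960.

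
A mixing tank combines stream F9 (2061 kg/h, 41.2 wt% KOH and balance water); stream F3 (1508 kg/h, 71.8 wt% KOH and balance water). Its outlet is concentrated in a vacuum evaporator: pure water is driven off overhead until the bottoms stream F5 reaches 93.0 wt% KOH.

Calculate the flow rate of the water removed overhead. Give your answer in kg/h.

KOH entering = 2061×0.412 + 1508×0.718 = 1931.9 kg/h.
All KOH reports to F5, so F5 = 1931.9/0.930 = 2077.3 kg/h.
Total feed = 3569 kg/h; overhead = 3569 − 2077.3 = 1491.7 kg/h.

1492 kg/h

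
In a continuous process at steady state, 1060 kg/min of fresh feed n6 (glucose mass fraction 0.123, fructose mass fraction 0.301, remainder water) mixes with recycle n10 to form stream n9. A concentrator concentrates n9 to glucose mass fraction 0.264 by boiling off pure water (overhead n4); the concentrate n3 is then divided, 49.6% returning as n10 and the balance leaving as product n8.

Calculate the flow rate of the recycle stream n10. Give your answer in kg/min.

Overall glucose balance (none leaves overhead): glucose in fresh feed = glucose in product, i.e. 1060×0.123 = (1−0.496)·n3·0.264.
n3 = 130.38/(0.264×0.504) = 979.89 kg/min.
Recycle n10 = 0.496×979.89 = 486.02 kg/min.

486 kg/min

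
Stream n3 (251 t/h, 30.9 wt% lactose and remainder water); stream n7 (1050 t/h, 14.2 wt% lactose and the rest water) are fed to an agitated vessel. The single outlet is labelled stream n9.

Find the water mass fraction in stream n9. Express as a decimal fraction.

0.826

Total flow out = 251 + 1050 = 1301 t/h.
water in = 251×0.691 + 1050×0.858 = 1074.3 t/h.
water mass fraction in n9 = 1074.3/1301 = 0.826.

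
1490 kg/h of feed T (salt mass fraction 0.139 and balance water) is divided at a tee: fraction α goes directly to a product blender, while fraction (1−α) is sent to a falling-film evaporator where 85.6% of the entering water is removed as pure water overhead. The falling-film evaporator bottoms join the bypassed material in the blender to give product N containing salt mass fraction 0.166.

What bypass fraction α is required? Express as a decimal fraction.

0.779

All 1490×0.139 = 207.11 kg/h of salt reaches N, so N = 207.11/0.166 = 1247.7 kg/h and vapour = 242.35 kg/h.
The evaporator receives (1−α)·1490 of feed at 0.861 water and removes 0.856 of that water:
0.856×0.861×(1−α)×1490 = 242.35
(1−α) = 242.35/1098.2 = 0.2207;  α = 0.7793.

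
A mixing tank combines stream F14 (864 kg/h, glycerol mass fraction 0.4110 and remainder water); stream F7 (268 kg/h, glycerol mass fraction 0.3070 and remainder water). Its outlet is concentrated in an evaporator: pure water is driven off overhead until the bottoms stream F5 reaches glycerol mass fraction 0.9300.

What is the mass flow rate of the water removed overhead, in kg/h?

glycerol entering = 864×0.411 + 268×0.307 = 437.38 kg/h.
All glycerol reports to F5, so F5 = 437.38/0.930 = 470.3 kg/h.
Total feed = 1132 kg/h; overhead = 1132 − 470.3 = 661.7 kg/h.

661.7 kg/h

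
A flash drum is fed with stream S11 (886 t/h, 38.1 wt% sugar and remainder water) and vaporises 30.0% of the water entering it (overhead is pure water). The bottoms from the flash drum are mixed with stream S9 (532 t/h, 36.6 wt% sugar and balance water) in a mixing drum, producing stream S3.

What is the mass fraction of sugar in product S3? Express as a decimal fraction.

Vapour removed = 0.300×0.619×886 = 164.53 t/h; concentrate = 721.47 t/h.
sugar reaching the mixer = 337.57 (from concentrate) + 532×0.366 = 532.28 t/h.
Product flow = 721.47 + 532 = 1253.5 t/h; sugar fraction = 0.425.

0.425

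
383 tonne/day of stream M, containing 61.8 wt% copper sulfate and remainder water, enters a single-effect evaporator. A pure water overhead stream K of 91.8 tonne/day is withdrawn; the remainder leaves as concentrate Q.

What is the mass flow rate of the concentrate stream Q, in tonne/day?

Concentrate = 383 − 91.8 = 291.2 tonne/day.

291.2 tonne/day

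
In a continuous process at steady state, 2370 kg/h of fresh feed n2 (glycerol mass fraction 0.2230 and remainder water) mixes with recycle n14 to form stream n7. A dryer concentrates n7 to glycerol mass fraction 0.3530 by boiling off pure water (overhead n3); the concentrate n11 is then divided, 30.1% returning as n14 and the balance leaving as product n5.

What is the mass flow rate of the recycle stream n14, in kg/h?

Overall glycerol balance (none leaves overhead): glycerol in fresh feed = glycerol in product, i.e. 2370×0.223 = (1−0.301)·n11·0.353.
n11 = 528.51/(0.353×0.699) = 2141.9 kg/h.
Recycle n14 = 0.301×2141.9 = 644.72 kg/h.

644.7 kg/h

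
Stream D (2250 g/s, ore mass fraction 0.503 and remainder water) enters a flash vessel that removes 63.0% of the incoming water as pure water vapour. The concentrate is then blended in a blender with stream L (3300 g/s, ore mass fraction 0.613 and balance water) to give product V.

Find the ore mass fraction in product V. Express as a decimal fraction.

Vapour removed = 0.630×0.497×2250 = 704.5 g/s; concentrate = 1545.5 g/s.
ore reaching the mixer = 1131.8 (from concentrate) + 3300×0.613 = 3154.6 g/s.
Product flow = 1545.5 + 3300 = 4845.5 g/s; ore fraction = 0.651.

0.651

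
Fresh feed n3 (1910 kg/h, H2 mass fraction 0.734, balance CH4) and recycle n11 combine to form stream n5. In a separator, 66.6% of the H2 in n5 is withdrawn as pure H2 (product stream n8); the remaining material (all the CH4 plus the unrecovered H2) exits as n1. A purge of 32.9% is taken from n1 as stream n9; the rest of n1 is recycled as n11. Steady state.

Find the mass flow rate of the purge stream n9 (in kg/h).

706.6 kg/h

CH4 enters only via n3 and leaves only via the purge: 1910×0.266 = 0.329×(CH4 in n1), and the separator passes all CH4, so CH4 in n5 = CH4 in n1 = 1544.3 kg/h.
H2 in n5: m_A = 1910×0.734 + (1−0.329)·(1−0.666)·m_A, so m_A = 1401.9/0.7759 = 1806.9 kg/h.
n1 = (1−0.666)×1806.9 + 1544.3 = 2147.8 kg/h.
Purge n9 = 0.329×2147.8 = 706.61 kg/h.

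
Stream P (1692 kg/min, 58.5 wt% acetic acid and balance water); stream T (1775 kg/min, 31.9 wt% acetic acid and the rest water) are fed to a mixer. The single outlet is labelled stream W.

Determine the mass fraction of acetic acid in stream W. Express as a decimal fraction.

Total flow out = 1692 + 1775 = 3467 kg/min.
acetic acid in = 1692×0.585 + 1775×0.319 = 1556 kg/min.
acetic acid mass fraction in W = 1556/3467 = 0.449.

0.449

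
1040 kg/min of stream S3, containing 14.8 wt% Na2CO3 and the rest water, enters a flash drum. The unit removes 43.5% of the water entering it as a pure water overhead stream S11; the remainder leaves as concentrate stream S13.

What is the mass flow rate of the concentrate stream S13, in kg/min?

water entering = 1040×0.852 = 886.08 kg/min; overhead removed = 0.435×886.08 = 385.44 kg/min.
Concentrate = 1040 − 385.44 = 654.56 kg/min.

654.6 kg/min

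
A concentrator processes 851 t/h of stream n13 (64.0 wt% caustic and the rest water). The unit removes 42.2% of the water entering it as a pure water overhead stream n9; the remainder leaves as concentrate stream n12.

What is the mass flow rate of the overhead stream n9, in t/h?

129.3 t/h

water entering = 851×0.360 = 306.36 t/h; overhead removed = 0.422×306.36 = 129.28 t/h.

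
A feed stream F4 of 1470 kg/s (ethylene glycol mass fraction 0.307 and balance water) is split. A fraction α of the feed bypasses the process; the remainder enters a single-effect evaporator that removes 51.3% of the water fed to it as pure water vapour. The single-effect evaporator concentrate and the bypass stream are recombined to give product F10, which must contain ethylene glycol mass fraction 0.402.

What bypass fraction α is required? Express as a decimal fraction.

All 1470×0.307 = 451.29 kg/s of ethylene glycol reaches F10, so F10 = 451.29/0.402 = 1122.6 kg/s and vapour = 347.39 kg/s.
The evaporator receives (1−α)·1470 of feed at 0.693 water and removes 0.513 of that water:
0.513×0.693×(1−α)×1470 = 347.39
(1−α) = 347.39/522.6 = 0.6647;  α = 0.3353.

0.335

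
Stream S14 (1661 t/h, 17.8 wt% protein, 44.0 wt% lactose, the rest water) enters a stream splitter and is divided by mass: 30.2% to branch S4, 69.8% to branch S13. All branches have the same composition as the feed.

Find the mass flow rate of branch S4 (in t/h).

501.6 t/h

Branch S4 flow = 0.302×1661 = 501.62 t/h.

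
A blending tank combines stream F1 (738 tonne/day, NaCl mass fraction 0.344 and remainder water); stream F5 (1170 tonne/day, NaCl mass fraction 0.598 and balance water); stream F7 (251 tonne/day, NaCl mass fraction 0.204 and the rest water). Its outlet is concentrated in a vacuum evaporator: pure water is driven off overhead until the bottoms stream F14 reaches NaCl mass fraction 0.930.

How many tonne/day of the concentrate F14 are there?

1080 tonne/day

NaCl entering = 738×0.344 + 1170×0.598 + 251×0.204 = 1004.7 tonne/day.
All NaCl reports to F14, so F14 = 1004.7/0.930 = 1080.4 tonne/day.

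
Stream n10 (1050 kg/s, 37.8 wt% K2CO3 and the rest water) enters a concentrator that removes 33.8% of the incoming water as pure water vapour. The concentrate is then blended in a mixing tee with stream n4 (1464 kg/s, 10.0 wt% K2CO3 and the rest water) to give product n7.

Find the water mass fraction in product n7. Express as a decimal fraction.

Vapour removed = 0.338×0.622×1050 = 220.75 kg/s; concentrate = 829.25 kg/s.
water reaching the mixer = 432.35 (from concentrate) + 1464×0.900 = 1750 kg/s.
Product flow = 829.25 + 1464 = 2293.3 kg/s; water fraction = 0.7631.

0.7631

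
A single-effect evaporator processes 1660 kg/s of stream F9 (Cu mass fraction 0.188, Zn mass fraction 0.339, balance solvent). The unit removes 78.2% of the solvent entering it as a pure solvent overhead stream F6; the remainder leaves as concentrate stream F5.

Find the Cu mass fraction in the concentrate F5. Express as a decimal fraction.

0.298

Cu is not removed: 1660×0.188 = 312.08 kg/s of Cu enters F5.
solvent entering = 1660×0.473 = 785.18 kg/s; overhead removed = 0.782×785.18 = 614.01 kg/s.
Concentrate = 1660 − 614.01 = 1046 kg/s.
Mass fraction = 312.08/1046 = 0.298.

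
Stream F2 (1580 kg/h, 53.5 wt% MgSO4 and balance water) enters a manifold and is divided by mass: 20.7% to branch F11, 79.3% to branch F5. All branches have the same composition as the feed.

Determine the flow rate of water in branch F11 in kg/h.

152.1 kg/h

Branch F11 total = 0.207×1580 = 327.06 kg/h.
water in F11 = 0.465×327.06 = 152.08 kg/h.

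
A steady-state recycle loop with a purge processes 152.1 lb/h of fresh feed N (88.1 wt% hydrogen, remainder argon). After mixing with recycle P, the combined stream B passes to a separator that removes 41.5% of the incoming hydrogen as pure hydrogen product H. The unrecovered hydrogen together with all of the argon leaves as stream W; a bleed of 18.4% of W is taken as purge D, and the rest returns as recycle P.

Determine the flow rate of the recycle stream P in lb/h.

argon enters only via N and leaves only via the purge: 152.1×0.119 = 0.184×(argon in W), and the separator passes all argon, so argon in B = argon in W = 98.369 lb/h.
hydrogen in B: m_A = 152.1×0.881 + (1−0.184)·(1−0.415)·m_A, so m_A = 134/0.5226 = 256.39 lb/h.
W = (1−0.415)×256.39 + 98.369 = 248.36 lb/h.
Recycle P = (1−0.184)×248.36 = 202.66 lb/h.

202.7 lb/h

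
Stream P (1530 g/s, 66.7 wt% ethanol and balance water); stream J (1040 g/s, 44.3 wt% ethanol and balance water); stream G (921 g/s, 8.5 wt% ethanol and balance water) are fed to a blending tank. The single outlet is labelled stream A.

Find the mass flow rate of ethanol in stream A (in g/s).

1560 g/s

ethanol out = ethanol in = 1530×0.667 + 1040×0.443 + 921×0.085 = 1559.5 g/s.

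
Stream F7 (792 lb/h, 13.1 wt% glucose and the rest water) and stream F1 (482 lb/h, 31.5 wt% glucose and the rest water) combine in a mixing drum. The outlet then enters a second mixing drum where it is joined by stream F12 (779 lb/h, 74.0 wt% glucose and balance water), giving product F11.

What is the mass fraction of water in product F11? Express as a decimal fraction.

0.5947

Overall, product flow = 2053 lb/h.
water in = 792×0.869 + 482×0.685 + 779×0.260 = 1221 lb/h.
water fraction in F11 = 0.5947.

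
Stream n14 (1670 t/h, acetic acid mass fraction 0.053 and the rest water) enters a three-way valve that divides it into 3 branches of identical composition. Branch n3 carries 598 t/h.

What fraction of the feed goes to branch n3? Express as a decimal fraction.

0.358

Fraction to n3 = 598/1670 = 0.3581.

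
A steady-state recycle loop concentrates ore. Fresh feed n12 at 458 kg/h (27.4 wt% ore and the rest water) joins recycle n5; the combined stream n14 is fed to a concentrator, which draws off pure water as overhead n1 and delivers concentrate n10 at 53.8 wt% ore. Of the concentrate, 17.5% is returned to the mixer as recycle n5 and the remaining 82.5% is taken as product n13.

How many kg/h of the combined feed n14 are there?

507.5 kg/h

Overall ore balance (none leaves overhead): ore in fresh feed = ore in product, i.e. 458×0.274 = (1−0.175)·n10·0.538.
n10 = 125.49/(0.538×0.825) = 282.74 kg/h.
Recycle n5 = 0.175×282.74 = 49.479 kg/h.
Combined feed n14 = 458 + 49.479 = 507.48 kg/h.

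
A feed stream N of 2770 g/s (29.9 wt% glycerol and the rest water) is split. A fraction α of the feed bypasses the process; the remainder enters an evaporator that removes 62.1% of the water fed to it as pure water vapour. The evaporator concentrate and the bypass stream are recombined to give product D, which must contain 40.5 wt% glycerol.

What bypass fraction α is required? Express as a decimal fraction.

All 2770×0.299 = 828.23 g/s of glycerol reaches D, so D = 828.23/0.405 = 2045 g/s and vapour = 724.99 g/s.
The evaporator receives (1−α)·2770 of feed at 0.701 water and removes 0.621 of that water:
0.621×0.701×(1−α)×2770 = 724.99
(1−α) = 724.99/1205.8 = 0.6012;  α = 0.3988.

0.399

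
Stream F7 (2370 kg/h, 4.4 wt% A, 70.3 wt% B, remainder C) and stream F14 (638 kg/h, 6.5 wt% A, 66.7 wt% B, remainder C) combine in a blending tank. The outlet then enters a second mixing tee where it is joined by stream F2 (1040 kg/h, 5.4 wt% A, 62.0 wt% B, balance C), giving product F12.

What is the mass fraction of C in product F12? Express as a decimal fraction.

0.274

Overall, product flow = 4048 kg/h.
C in = 2370×0.253 + 638×0.268 + 1040×0.326 = 1109.6 kg/h.
C fraction in F12 = 0.274.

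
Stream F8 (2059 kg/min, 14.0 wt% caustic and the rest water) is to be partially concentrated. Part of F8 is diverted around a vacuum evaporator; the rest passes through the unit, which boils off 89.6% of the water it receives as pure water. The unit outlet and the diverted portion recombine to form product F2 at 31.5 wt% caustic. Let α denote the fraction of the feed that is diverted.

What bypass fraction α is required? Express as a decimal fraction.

0.279

All 2059×0.140 = 288.26 kg/min of caustic reaches F2, so F2 = 288.26/0.315 = 915.11 kg/min and vapour = 1143.9 kg/min.
The evaporator receives (1−α)·2059 of feed at 0.860 water and removes 0.896 of that water:
0.896×0.860×(1−α)×2059 = 1143.9
(1−α) = 1143.9/1586.6 = 0.7210;  α = 0.2790.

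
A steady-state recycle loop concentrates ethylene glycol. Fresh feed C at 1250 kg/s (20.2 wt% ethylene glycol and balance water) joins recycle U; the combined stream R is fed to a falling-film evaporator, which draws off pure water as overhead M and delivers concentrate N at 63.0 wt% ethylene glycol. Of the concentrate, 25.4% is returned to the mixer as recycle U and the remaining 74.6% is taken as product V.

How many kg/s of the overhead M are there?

Overall ethylene glycol balance (none leaves overhead): ethylene glycol in fresh feed = ethylene glycol in product, i.e. 1250×0.202 = (1−0.254)·N·0.630.
N = 252.5/(0.630×0.746) = 537.26 kg/s.
Recycle U = 0.254×537.26 = 136.46 kg/s.
Combined feed R = 1250 + 136.46 = 1386.5 kg/s.
Overhead M = R − N = 1386.5 − 537.26 = 849.21 kg/s.

849.2 kg/s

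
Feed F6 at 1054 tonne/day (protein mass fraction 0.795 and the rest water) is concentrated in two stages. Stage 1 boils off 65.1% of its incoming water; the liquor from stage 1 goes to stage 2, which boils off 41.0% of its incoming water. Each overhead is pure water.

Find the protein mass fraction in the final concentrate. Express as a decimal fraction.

water in feed = 1054×0.205 = 216.07 tonne/day.
After stage 1: water left = (1−0.651)×216.07 = 75.408; stream total = 913.34 tonne/day.
After stage 2: water left = (1−0.410)×75.408 = 44.491; final concentrate = 882.42 tonne/day.
protein fraction = 837.93/882.42 = 0.950.

0.950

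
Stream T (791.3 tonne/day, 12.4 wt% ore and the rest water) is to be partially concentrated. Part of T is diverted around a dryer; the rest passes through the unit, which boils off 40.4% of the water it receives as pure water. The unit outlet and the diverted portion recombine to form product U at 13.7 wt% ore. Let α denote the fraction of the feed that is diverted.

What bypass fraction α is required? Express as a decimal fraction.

All 791.3×0.124 = 98.121 tonne/day of ore reaches U, so U = 98.121/0.137 = 716.21 tonne/day and vapour = 75.087 tonne/day.
The evaporator receives (1−α)·791.3 of feed at 0.876 water and removes 0.404 of that water:
0.404×0.876×(1−α)×791.3 = 75.087
(1−α) = 75.087/280.04 = 0.2681;  α = 0.7319.

0.732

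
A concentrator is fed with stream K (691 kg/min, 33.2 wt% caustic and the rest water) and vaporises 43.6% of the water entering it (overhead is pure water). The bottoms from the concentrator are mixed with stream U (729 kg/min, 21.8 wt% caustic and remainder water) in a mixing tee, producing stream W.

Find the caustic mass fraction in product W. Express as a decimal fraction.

0.3186

Vapour removed = 0.436×0.668×691 = 201.25 kg/min; concentrate = 489.75 kg/min.
caustic reaching the mixer = 229.41 (from concentrate) + 729×0.218 = 388.33 kg/min.
Product flow = 489.75 + 729 = 1218.7 kg/min; caustic fraction = 0.3186.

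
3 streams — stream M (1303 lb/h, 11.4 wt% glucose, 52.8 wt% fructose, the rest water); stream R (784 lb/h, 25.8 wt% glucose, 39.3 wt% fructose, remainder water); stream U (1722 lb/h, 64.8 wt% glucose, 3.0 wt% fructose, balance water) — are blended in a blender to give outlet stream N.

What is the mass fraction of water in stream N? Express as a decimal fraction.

0.3399

Total flow out = 1303 + 784 + 1722 = 3809 lb/h.
water in = 1303×0.358 + 784×0.349 + 1722×0.322 = 1294.6 lb/h.
water mass fraction in N = 1294.6/3809 = 0.3399.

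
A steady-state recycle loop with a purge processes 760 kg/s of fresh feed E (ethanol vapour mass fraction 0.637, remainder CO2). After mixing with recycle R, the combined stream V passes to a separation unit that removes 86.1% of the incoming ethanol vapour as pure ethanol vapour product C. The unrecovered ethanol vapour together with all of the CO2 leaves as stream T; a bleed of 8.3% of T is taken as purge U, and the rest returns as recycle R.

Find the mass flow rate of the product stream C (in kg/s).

ethanol vapour in V: m_A = 760×0.637 + (1−0.083)·(1−0.861)·m_A, so m_A = 484.12/0.8725 = 554.84 kg/s.
Product C = 0.861×554.84 = 477.72 kg/s.

477.7 kg/s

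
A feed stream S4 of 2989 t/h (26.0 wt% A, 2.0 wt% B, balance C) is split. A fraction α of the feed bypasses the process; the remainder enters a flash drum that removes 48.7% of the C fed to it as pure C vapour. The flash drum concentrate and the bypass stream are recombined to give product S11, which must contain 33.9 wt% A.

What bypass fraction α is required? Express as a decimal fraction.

All 2989×0.260 = 777.14 t/h of A reaches S11, so S11 = 777.14/0.339 = 2292.4 t/h and vapour = 696.55 t/h.
The evaporator receives (1−α)·2989 of feed at 0.720 C and removes 0.487 of that C:
0.487×0.720×(1−α)×2989 = 696.55
(1−α) = 696.55/1048.1 = 0.6646;  α = 0.3354.

0.335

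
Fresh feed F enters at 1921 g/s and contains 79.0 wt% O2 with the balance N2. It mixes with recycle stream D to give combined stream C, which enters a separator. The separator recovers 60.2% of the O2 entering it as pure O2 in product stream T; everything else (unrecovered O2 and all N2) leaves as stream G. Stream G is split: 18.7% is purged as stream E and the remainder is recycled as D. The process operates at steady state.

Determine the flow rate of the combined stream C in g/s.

4401 g/s

N2 enters only via F and leaves only via the purge: 1921×0.210 = 0.187×(N2 in G), and the separator passes all N2, so N2 in C = N2 in G = 2157.3 g/s.
O2 in C: m_A = 1921×0.790 + (1−0.187)·(1−0.602)·m_A, so m_A = 1517.6/0.6764 = 2243.5 g/s.
C = 2243.5 + 2157.3 = 4400.8 g/s.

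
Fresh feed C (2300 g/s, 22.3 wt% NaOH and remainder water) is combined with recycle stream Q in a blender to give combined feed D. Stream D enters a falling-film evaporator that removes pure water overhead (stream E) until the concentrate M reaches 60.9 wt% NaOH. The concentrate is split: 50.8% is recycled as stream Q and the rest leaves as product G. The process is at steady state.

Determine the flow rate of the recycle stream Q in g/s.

869.6 g/s

Overall NaOH balance (none leaves overhead): NaOH in fresh feed = NaOH in product, i.e. 2300×0.223 = (1−0.508)·M·0.609.
M = 512.9/(0.609×0.492) = 1711.8 g/s.
Recycle Q = 0.508×1711.8 = 869.59 g/s.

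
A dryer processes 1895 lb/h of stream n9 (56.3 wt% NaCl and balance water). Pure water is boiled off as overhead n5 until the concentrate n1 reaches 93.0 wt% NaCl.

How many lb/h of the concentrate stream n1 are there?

NaCl is conserved: 1895×0.563 = 1066.9 lb/h all reports to the concentrate.
Concentrate = 1066.9/(target fraction) = 1147.2 lb/h.

1147 lb/h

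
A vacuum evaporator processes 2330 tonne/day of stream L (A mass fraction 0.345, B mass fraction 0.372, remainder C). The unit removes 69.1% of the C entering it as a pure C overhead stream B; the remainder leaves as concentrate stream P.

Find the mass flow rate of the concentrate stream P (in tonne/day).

1874 tonne/day

C entering = 2330×0.283 = 659.39 tonne/day; overhead removed = 0.691×659.39 = 455.64 tonne/day.
Concentrate = 2330 − 455.64 = 1874.4 tonne/day.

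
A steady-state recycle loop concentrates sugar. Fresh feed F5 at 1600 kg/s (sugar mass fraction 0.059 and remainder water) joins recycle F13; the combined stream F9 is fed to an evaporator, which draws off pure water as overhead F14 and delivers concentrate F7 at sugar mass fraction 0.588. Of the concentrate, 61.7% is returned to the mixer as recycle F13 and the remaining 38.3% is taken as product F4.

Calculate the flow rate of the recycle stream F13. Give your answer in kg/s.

258.6 kg/s

Overall sugar balance (none leaves overhead): sugar in fresh feed = sugar in product, i.e. 1600×0.059 = (1−0.617)·F7·0.588.
F7 = 94.4/(0.588×0.383) = 419.18 kg/s.
Recycle F13 = 0.617×419.18 = 258.63 kg/s.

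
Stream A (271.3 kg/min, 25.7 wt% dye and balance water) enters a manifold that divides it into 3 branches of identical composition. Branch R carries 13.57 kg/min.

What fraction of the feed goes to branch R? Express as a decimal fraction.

Fraction to R = 13.57/271.3 = 0.0500.

0.050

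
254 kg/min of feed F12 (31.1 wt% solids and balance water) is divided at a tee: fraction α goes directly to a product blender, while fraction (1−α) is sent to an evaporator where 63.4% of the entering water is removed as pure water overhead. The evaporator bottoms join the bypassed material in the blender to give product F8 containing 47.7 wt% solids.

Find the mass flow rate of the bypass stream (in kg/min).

All 254×0.311 = 78.994 kg/min of solids reaches F8, so F8 = 78.994/0.477 = 165.61 kg/min and vapour = 88.394 kg/min.
The evaporator receives (1−α)·254 of feed at 0.689 water and removes 0.634 of that water:
0.634×0.689×(1−α)×254 = 88.394
(1−α) = 88.394/110.95 = 0.7967;  α = 0.2033.
Bypass flow = 0.2033×254 = 51.645 kg/min.

51.64 kg/min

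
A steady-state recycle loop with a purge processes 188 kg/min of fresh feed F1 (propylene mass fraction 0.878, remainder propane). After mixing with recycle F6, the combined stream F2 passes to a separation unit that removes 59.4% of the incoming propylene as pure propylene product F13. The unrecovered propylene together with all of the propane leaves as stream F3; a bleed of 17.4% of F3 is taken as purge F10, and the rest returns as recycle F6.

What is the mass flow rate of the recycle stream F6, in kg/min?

192.2 kg/min

propane enters only via F1 and leaves only via the purge: 188×0.122 = 0.174×(propane in F3), and the separation unit passes all propane, so propane in F2 = propane in F3 = 131.82 kg/min.
propylene in F2: m_A = 188×0.878 + (1−0.174)·(1−0.594)·m_A, so m_A = 165.06/0.6646 = 248.35 kg/min.
F3 = (1−0.594)×248.35 + 131.82 = 232.65 kg/min.
Recycle F6 = (1−0.174)×232.65 = 192.17 kg/min.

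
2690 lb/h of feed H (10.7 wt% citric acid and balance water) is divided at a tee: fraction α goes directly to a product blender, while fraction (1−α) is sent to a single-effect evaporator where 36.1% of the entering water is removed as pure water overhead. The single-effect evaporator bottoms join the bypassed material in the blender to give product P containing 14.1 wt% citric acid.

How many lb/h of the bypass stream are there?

All 2690×0.107 = 287.83 lb/h of citric acid reaches P, so P = 287.83/0.141 = 2041.3 lb/h and vapour = 648.65 lb/h.
The evaporator receives (1−α)·2690 of feed at 0.893 water and removes 0.361 of that water:
0.361×0.893×(1−α)×2690 = 648.65
(1−α) = 648.65/867.18 = 0.7480;  α = 0.2520.
Bypass flow = 0.2520×2690 = 677.88 lb/h.

677.9 lb/h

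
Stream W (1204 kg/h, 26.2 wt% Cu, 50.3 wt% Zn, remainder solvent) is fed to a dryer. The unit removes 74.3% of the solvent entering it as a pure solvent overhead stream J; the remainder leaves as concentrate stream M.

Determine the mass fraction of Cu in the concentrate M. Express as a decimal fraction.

Cu is not removed: 1204×0.262 = 315.45 kg/h of Cu enters M.
solvent entering = 1204×0.235 = 282.94 kg/h; overhead removed = 0.743×282.94 = 210.22 kg/h.
Concentrate = 1204 − 210.22 = 993.78 kg/h.
Mass fraction = 315.45/993.78 = 0.3174.

0.3174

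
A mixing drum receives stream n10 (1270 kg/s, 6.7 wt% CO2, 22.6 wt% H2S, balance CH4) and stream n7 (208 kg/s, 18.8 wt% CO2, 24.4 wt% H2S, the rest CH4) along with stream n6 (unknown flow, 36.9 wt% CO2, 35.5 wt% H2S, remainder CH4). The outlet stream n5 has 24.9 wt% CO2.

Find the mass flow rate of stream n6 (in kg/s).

2032 kg/s

Let n6 be the unknown flow. Total out = 1478 + n6.
CO2 balance: 124.19 + 0.369·n6 = 0.249·(1478 + n6)
(0.369 − 0.249)·n6 = 0.249×1478 − 124.19 = 243.83
n6 = 243.83 / 0.120 = 2031.9 kg/s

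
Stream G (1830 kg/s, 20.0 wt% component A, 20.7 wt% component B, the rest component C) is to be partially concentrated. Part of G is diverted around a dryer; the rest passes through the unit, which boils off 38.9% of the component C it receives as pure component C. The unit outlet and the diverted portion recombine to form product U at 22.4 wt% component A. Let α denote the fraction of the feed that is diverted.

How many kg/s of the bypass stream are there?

All 1830×0.200 = 366 kg/s of component A reaches U, so U = 366/0.224 = 1633.9 kg/s and vapour = 196.07 kg/s.
The evaporator receives (1−α)·1830 of feed at 0.593 component C and removes 0.389 of that component C:
0.389×0.593×(1−α)×1830 = 196.07
(1−α) = 196.07/422.14 = 0.4645;  α = 0.5355.
Bypass flow = 0.5355×1830 = 980.02 kg/s.

980 kg/s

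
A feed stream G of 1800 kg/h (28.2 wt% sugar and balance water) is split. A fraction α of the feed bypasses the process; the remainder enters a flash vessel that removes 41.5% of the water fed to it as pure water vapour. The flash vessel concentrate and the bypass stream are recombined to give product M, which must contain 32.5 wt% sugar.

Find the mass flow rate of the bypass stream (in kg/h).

All 1800×0.282 = 507.6 kg/h of sugar reaches M, so M = 507.6/0.325 = 1561.8 kg/h and vapour = 238.15 kg/h.
The evaporator receives (1−α)·1800 of feed at 0.718 water and removes 0.415 of that water:
0.415×0.718×(1−α)×1800 = 238.15
(1−α) = 238.15/536.35 = 0.4440;  α = 0.5560.
Bypass flow = 0.5560×1800 = 1000.7 kg/h.

1001 kg/h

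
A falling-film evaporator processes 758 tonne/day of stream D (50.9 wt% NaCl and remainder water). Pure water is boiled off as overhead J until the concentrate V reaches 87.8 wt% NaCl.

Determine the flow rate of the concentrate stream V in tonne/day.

439.4 tonne/day

NaCl is conserved: 758×0.509 = 385.82 tonne/day all reports to the concentrate.
Concentrate = 385.82/(target fraction) = 439.43 tonne/day.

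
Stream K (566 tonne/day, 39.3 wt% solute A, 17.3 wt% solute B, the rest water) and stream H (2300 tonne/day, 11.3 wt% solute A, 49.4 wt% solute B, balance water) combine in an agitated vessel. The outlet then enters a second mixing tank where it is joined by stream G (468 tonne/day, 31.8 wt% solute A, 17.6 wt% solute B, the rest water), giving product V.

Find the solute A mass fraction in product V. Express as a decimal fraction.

Overall, product flow = 3334 tonne/day.
solute A in = 566×0.393 + 2300×0.113 + 468×0.318 = 631.16 tonne/day.
solute A fraction in V = 0.1893.

0.1893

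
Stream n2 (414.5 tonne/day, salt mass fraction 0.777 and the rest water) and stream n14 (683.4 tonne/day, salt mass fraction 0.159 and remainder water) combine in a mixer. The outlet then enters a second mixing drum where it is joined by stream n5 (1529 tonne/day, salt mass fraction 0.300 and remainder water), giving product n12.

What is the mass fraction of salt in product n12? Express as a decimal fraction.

Overall, product flow = 2626.9 tonne/day.
salt in = 414.5×0.777 + 683.4×0.159 + 1529×0.300 = 889.43 tonne/day.
salt fraction in n12 = 0.339.

0.339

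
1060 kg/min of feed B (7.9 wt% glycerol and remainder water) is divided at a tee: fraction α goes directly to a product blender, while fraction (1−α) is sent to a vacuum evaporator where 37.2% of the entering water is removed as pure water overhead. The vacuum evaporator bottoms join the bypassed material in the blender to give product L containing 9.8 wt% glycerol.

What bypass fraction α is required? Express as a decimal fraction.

0.434

All 1060×0.079 = 83.74 kg/min of glycerol reaches L, so L = 83.74/0.098 = 854.49 kg/min and vapour = 205.51 kg/min.
The evaporator receives (1−α)·1060 of feed at 0.921 water and removes 0.372 of that water:
0.372×0.921×(1−α)×1060 = 205.51
(1−α) = 205.51/363.17 = 0.5659;  α = 0.4341.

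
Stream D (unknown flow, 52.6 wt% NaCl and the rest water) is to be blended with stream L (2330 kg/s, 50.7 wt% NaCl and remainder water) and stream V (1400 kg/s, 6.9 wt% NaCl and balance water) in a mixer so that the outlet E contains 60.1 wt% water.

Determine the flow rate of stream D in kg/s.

Let D be the unknown flow. Total out = 3730 + D.
water balance: 2452.1 + 0.474·D = 0.601·(3730 + D)
(0.474 − 0.601)·D = 0.601×3730 − 2452.1 = -210.36
D = -210.36 / -0.127 = 1656.4 kg/s

1656 kg/s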